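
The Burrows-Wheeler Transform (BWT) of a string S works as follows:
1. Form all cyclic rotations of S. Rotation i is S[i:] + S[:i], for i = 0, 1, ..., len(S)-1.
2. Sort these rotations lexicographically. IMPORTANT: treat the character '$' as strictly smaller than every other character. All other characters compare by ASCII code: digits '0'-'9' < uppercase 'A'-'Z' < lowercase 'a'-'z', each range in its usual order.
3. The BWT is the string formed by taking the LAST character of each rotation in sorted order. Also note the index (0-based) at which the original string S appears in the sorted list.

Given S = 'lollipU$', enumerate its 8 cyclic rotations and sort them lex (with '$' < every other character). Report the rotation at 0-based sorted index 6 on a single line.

Answer: ollipU$l

Derivation:
All 8 rotations (rotation i = S[i:]+S[:i]):
  rot[0] = lollipU$
  rot[1] = ollipU$l
  rot[2] = llipU$lo
  rot[3] = lipU$lol
  rot[4] = ipU$loll
  rot[5] = pU$lolli
  rot[6] = U$lollip
  rot[7] = $lollipU
Sorted (with $ < everything):
  sorted[0] = $lollipU
  sorted[1] = U$lollip
  sorted[2] = ipU$loll
  sorted[3] = lipU$lol
  sorted[4] = llipU$lo
  sorted[5] = lollipU$
  sorted[6] = ollipU$l
  sorted[7] = pU$lolli
sorted[6] = ollipU$l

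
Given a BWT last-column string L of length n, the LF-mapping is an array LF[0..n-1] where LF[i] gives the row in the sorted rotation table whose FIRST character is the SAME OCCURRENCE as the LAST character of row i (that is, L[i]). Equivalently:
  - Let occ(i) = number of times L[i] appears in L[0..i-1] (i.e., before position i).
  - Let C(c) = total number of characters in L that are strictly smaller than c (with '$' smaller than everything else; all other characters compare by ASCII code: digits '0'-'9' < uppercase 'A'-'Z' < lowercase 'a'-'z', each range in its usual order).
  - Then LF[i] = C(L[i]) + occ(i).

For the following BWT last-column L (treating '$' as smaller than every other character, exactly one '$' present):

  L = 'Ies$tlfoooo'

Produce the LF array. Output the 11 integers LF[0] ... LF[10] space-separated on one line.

Char counts: '$':1, 'I':1, 'e':1, 'f':1, 'l':1, 'o':4, 's':1, 't':1
C (first-col start): C('$')=0, C('I')=1, C('e')=2, C('f')=3, C('l')=4, C('o')=5, C('s')=9, C('t')=10
L[0]='I': occ=0, LF[0]=C('I')+0=1+0=1
L[1]='e': occ=0, LF[1]=C('e')+0=2+0=2
L[2]='s': occ=0, LF[2]=C('s')+0=9+0=9
L[3]='$': occ=0, LF[3]=C('$')+0=0+0=0
L[4]='t': occ=0, LF[4]=C('t')+0=10+0=10
L[5]='l': occ=0, LF[5]=C('l')+0=4+0=4
L[6]='f': occ=0, LF[6]=C('f')+0=3+0=3
L[7]='o': occ=0, LF[7]=C('o')+0=5+0=5
L[8]='o': occ=1, LF[8]=C('o')+1=5+1=6
L[9]='o': occ=2, LF[9]=C('o')+2=5+2=7
L[10]='o': occ=3, LF[10]=C('o')+3=5+3=8

Answer: 1 2 9 0 10 4 3 5 6 7 8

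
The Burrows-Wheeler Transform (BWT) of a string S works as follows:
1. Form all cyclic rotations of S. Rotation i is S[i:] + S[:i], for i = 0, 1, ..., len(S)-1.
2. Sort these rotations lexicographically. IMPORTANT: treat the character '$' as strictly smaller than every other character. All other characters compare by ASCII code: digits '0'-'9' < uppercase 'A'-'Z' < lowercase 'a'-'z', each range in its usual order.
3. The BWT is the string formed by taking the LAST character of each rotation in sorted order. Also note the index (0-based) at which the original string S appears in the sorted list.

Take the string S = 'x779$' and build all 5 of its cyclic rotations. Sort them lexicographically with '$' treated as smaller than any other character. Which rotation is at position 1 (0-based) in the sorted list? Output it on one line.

All 5 rotations (rotation i = S[i:]+S[:i]):
  rot[0] = x779$
  rot[1] = 779$x
  rot[2] = 79$x7
  rot[3] = 9$x77
  rot[4] = $x779
Sorted (with $ < everything):
  sorted[0] = $x779
  sorted[1] = 779$x
  sorted[2] = 79$x7
  sorted[3] = 9$x77
  sorted[4] = x779$
sorted[1] = 779$x

Answer: 779$x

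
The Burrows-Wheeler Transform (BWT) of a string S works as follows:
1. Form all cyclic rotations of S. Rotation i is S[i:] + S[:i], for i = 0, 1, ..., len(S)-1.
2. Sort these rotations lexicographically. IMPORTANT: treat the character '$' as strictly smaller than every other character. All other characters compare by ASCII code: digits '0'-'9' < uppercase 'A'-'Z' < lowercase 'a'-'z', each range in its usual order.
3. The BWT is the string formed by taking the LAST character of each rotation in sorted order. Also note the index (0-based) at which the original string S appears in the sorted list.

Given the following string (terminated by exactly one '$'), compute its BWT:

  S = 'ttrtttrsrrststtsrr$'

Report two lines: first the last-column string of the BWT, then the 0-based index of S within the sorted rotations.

All 19 rotations (rotation i = S[i:]+S[:i]):
  rot[0] = ttrtttrsrrststtsrr$
  rot[1] = trtttrsrrststtsrr$t
  rot[2] = rtttrsrrststtsrr$tt
  rot[3] = tttrsrrststtsrr$ttr
  rot[4] = ttrsrrststtsrr$ttrt
  rot[5] = trsrrststtsrr$ttrtt
  rot[6] = rsrrststtsrr$ttrttt
  rot[7] = srrststtsrr$ttrtttr
  rot[8] = rrststtsrr$ttrtttrs
  rot[9] = rststtsrr$ttrtttrsr
  rot[10] = ststtsrr$ttrtttrsrr
  rot[11] = tsttsrr$ttrtttrsrrs
  rot[12] = sttsrr$ttrtttrsrrst
  rot[13] = ttsrr$ttrtttrsrrsts
  rot[14] = tsrr$ttrtttrsrrstst
  rot[15] = srr$ttrtttrsrrststt
  rot[16] = rr$ttrtttrsrrststts
  rot[17] = r$ttrtttrsrrststtsr
  rot[18] = $ttrtttrsrrststtsrr
Sorted (with $ < everything):
  sorted[0] = $ttrtttrsrrststtsrr  (last char: 'r')
  sorted[1] = r$ttrtttrsrrststtsr  (last char: 'r')
  sorted[2] = rr$ttrtttrsrrststts  (last char: 's')
  sorted[3] = rrststtsrr$ttrtttrs  (last char: 's')
  sorted[4] = rsrrststtsrr$ttrttt  (last char: 't')
  sorted[5] = rststtsrr$ttrtttrsr  (last char: 'r')
  sorted[6] = rtttrsrrststtsrr$tt  (last char: 't')
  sorted[7] = srr$ttrtttrsrrststt  (last char: 't')
  sorted[8] = srrststtsrr$ttrtttr  (last char: 'r')
  sorted[9] = ststtsrr$ttrtttrsrr  (last char: 'r')
  sorted[10] = sttsrr$ttrtttrsrrst  (last char: 't')
  sorted[11] = trsrrststtsrr$ttrtt  (last char: 't')
  sorted[12] = trtttrsrrststtsrr$t  (last char: 't')
  sorted[13] = tsrr$ttrtttrsrrstst  (last char: 't')
  sorted[14] = tsttsrr$ttrtttrsrrs  (last char: 's')
  sorted[15] = ttrsrrststtsrr$ttrt  (last char: 't')
  sorted[16] = ttrtttrsrrststtsrr$  (last char: '$')
  sorted[17] = ttsrr$ttrtttrsrrsts  (last char: 's')
  sorted[18] = tttrsrrststtsrr$ttr  (last char: 'r')
Last column: rrsstrttrrttttst$sr
Original string S is at sorted index 16

Answer: rrsstrttrrttttst$sr
16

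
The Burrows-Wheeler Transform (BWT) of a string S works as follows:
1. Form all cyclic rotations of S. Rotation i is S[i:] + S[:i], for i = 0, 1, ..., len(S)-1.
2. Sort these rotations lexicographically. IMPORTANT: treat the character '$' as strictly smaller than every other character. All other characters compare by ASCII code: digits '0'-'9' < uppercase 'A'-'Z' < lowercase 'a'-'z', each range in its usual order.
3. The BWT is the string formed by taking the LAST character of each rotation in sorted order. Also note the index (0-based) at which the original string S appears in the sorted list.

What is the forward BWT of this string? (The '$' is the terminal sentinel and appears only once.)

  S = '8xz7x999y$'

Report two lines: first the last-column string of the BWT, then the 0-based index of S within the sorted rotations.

Answer: yz$x99789x
2

Derivation:
All 10 rotations (rotation i = S[i:]+S[:i]):
  rot[0] = 8xz7x999y$
  rot[1] = xz7x999y$8
  rot[2] = z7x999y$8x
  rot[3] = 7x999y$8xz
  rot[4] = x999y$8xz7
  rot[5] = 999y$8xz7x
  rot[6] = 99y$8xz7x9
  rot[7] = 9y$8xz7x99
  rot[8] = y$8xz7x999
  rot[9] = $8xz7x999y
Sorted (with $ < everything):
  sorted[0] = $8xz7x999y  (last char: 'y')
  sorted[1] = 7x999y$8xz  (last char: 'z')
  sorted[2] = 8xz7x999y$  (last char: '$')
  sorted[3] = 999y$8xz7x  (last char: 'x')
  sorted[4] = 99y$8xz7x9  (last char: '9')
  sorted[5] = 9y$8xz7x99  (last char: '9')
  sorted[6] = x999y$8xz7  (last char: '7')
  sorted[7] = xz7x999y$8  (last char: '8')
  sorted[8] = y$8xz7x999  (last char: '9')
  sorted[9] = z7x999y$8x  (last char: 'x')
Last column: yz$x99789x
Original string S is at sorted index 2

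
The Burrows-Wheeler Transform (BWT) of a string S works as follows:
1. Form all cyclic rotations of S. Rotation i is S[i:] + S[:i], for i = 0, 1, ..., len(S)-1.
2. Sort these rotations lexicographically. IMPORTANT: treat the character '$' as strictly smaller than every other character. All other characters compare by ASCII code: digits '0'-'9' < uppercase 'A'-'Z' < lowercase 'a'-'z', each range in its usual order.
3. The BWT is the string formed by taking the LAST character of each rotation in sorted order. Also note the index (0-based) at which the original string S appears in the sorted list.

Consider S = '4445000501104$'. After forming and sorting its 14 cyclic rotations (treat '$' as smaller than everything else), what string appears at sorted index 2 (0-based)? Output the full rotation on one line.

Answer: 00501104$44450

Derivation:
All 14 rotations (rotation i = S[i:]+S[:i]):
  rot[0] = 4445000501104$
  rot[1] = 445000501104$4
  rot[2] = 45000501104$44
  rot[3] = 5000501104$444
  rot[4] = 000501104$4445
  rot[5] = 00501104$44450
  rot[6] = 0501104$444500
  rot[7] = 501104$4445000
  rot[8] = 01104$44450005
  rot[9] = 1104$444500050
  rot[10] = 104$4445000501
  rot[11] = 04$44450005011
  rot[12] = 4$444500050110
  rot[13] = $4445000501104
Sorted (with $ < everything):
  sorted[0] = $4445000501104
  sorted[1] = 000501104$4445
  sorted[2] = 00501104$44450
  sorted[3] = 01104$44450005
  sorted[4] = 04$44450005011
  sorted[5] = 0501104$444500
  sorted[6] = 104$4445000501
  sorted[7] = 1104$444500050
  sorted[8] = 4$444500050110
  sorted[9] = 4445000501104$
  sorted[10] = 445000501104$4
  sorted[11] = 45000501104$44
  sorted[12] = 5000501104$444
  sorted[13] = 501104$4445000
sorted[2] = 00501104$44450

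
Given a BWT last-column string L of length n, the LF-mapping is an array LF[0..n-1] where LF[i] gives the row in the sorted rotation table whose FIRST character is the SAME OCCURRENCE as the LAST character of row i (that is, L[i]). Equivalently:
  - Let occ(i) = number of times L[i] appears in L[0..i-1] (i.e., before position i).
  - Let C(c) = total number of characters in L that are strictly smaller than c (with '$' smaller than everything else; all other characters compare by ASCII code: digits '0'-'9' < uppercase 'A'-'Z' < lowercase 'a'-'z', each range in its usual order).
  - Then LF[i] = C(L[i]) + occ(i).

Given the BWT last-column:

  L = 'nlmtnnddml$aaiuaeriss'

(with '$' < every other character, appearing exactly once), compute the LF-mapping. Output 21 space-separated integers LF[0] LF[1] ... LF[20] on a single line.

Answer: 13 9 11 19 14 15 4 5 12 10 0 1 2 7 20 3 6 16 8 17 18

Derivation:
Char counts: '$':1, 'a':3, 'd':2, 'e':1, 'i':2, 'l':2, 'm':2, 'n':3, 'r':1, 's':2, 't':1, 'u':1
C (first-col start): C('$')=0, C('a')=1, C('d')=4, C('e')=6, C('i')=7, C('l')=9, C('m')=11, C('n')=13, C('r')=16, C('s')=17, C('t')=19, C('u')=20
L[0]='n': occ=0, LF[0]=C('n')+0=13+0=13
L[1]='l': occ=0, LF[1]=C('l')+0=9+0=9
L[2]='m': occ=0, LF[2]=C('m')+0=11+0=11
L[3]='t': occ=0, LF[3]=C('t')+0=19+0=19
L[4]='n': occ=1, LF[4]=C('n')+1=13+1=14
L[5]='n': occ=2, LF[5]=C('n')+2=13+2=15
L[6]='d': occ=0, LF[6]=C('d')+0=4+0=4
L[7]='d': occ=1, LF[7]=C('d')+1=4+1=5
L[8]='m': occ=1, LF[8]=C('m')+1=11+1=12
L[9]='l': occ=1, LF[9]=C('l')+1=9+1=10
L[10]='$': occ=0, LF[10]=C('$')+0=0+0=0
L[11]='a': occ=0, LF[11]=C('a')+0=1+0=1
L[12]='a': occ=1, LF[12]=C('a')+1=1+1=2
L[13]='i': occ=0, LF[13]=C('i')+0=7+0=7
L[14]='u': occ=0, LF[14]=C('u')+0=20+0=20
L[15]='a': occ=2, LF[15]=C('a')+2=1+2=3
L[16]='e': occ=0, LF[16]=C('e')+0=6+0=6
L[17]='r': occ=0, LF[17]=C('r')+0=16+0=16
L[18]='i': occ=1, LF[18]=C('i')+1=7+1=8
L[19]='s': occ=0, LF[19]=C('s')+0=17+0=17
L[20]='s': occ=1, LF[20]=C('s')+1=17+1=18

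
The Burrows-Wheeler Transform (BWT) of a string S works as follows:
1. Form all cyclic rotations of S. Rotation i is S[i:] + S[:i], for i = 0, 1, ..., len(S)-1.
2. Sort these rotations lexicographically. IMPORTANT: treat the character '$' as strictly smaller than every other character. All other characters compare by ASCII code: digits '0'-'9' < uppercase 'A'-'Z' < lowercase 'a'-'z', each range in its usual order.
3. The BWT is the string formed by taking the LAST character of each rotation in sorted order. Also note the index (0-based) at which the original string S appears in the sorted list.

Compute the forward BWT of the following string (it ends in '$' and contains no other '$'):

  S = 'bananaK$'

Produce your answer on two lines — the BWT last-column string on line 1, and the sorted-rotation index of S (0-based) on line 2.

Answer: Kannb$aa
5

Derivation:
All 8 rotations (rotation i = S[i:]+S[:i]):
  rot[0] = bananaK$
  rot[1] = ananaK$b
  rot[2] = nanaK$ba
  rot[3] = anaK$ban
  rot[4] = naK$bana
  rot[5] = aK$banan
  rot[6] = K$banana
  rot[7] = $bananaK
Sorted (with $ < everything):
  sorted[0] = $bananaK  (last char: 'K')
  sorted[1] = K$banana  (last char: 'a')
  sorted[2] = aK$banan  (last char: 'n')
  sorted[3] = anaK$ban  (last char: 'n')
  sorted[4] = ananaK$b  (last char: 'b')
  sorted[5] = bananaK$  (last char: '$')
  sorted[6] = naK$bana  (last char: 'a')
  sorted[7] = nanaK$ba  (last char: 'a')
Last column: Kannb$aa
Original string S is at sorted index 5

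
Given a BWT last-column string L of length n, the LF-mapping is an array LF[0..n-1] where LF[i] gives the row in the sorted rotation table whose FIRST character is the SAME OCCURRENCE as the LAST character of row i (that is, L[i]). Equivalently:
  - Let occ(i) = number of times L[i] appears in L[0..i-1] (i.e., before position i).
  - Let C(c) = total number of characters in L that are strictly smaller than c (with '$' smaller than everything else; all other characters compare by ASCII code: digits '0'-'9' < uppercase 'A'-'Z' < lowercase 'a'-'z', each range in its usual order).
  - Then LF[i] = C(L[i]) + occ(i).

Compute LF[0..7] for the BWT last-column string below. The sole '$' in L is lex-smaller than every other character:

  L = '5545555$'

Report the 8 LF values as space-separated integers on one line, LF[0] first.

Answer: 2 3 1 4 5 6 7 0

Derivation:
Char counts: '$':1, '4':1, '5':6
C (first-col start): C('$')=0, C('4')=1, C('5')=2
L[0]='5': occ=0, LF[0]=C('5')+0=2+0=2
L[1]='5': occ=1, LF[1]=C('5')+1=2+1=3
L[2]='4': occ=0, LF[2]=C('4')+0=1+0=1
L[3]='5': occ=2, LF[3]=C('5')+2=2+2=4
L[4]='5': occ=3, LF[4]=C('5')+3=2+3=5
L[5]='5': occ=4, LF[5]=C('5')+4=2+4=6
L[6]='5': occ=5, LF[6]=C('5')+5=2+5=7
L[7]='$': occ=0, LF[7]=C('$')+0=0+0=0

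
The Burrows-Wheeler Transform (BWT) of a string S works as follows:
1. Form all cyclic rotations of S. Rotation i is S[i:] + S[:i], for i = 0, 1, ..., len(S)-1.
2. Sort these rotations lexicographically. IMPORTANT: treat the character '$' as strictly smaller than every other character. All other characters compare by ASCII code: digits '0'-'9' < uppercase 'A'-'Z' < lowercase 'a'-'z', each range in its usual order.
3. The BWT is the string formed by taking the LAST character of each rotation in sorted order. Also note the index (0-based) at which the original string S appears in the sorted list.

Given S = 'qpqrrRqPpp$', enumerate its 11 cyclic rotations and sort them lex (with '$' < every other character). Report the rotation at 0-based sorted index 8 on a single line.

Answer: qrrRqPpp$qp

Derivation:
All 11 rotations (rotation i = S[i:]+S[:i]):
  rot[0] = qpqrrRqPpp$
  rot[1] = pqrrRqPpp$q
  rot[2] = qrrRqPpp$qp
  rot[3] = rrRqPpp$qpq
  rot[4] = rRqPpp$qpqr
  rot[5] = RqPpp$qpqrr
  rot[6] = qPpp$qpqrrR
  rot[7] = Ppp$qpqrrRq
  rot[8] = pp$qpqrrRqP
  rot[9] = p$qpqrrRqPp
  rot[10] = $qpqrrRqPpp
Sorted (with $ < everything):
  sorted[0] = $qpqrrRqPpp
  sorted[1] = Ppp$qpqrrRq
  sorted[2] = RqPpp$qpqrr
  sorted[3] = p$qpqrrRqPp
  sorted[4] = pp$qpqrrRqP
  sorted[5] = pqrrRqPpp$q
  sorted[6] = qPpp$qpqrrR
  sorted[7] = qpqrrRqPpp$
  sorted[8] = qrrRqPpp$qp
  sorted[9] = rRqPpp$qpqr
  sorted[10] = rrRqPpp$qpq
sorted[8] = qrrRqPpp$qp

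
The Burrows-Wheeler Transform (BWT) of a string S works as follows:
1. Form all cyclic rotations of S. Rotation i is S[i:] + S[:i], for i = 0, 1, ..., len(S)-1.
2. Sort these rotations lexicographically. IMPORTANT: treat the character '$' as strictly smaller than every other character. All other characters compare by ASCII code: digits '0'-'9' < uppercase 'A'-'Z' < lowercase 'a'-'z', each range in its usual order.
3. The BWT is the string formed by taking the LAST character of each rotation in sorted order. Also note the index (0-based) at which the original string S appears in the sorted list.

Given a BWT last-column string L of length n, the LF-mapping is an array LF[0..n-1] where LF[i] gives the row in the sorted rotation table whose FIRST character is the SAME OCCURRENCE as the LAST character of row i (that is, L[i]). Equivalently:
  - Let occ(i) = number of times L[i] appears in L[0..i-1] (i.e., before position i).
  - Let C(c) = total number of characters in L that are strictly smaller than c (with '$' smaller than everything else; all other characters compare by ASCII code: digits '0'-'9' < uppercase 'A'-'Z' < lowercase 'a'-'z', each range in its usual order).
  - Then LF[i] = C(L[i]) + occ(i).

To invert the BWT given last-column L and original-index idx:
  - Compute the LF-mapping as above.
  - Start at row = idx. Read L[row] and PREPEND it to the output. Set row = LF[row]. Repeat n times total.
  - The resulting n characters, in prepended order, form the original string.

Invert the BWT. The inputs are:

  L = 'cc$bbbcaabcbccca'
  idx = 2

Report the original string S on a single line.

Answer: abcbbbacccccabc$

Derivation:
LF mapping: 9 10 0 4 5 6 11 1 2 7 12 8 13 14 15 3
Walk LF starting at row 2, prepending L[row]:
  step 1: row=2, L[2]='$', prepend. Next row=LF[2]=0
  step 2: row=0, L[0]='c', prepend. Next row=LF[0]=9
  step 3: row=9, L[9]='b', prepend. Next row=LF[9]=7
  step 4: row=7, L[7]='a', prepend. Next row=LF[7]=1
  step 5: row=1, L[1]='c', prepend. Next row=LF[1]=10
  step 6: row=10, L[10]='c', prepend. Next row=LF[10]=12
  step 7: row=12, L[12]='c', prepend. Next row=LF[12]=13
  step 8: row=13, L[13]='c', prepend. Next row=LF[13]=14
  step 9: row=14, L[14]='c', prepend. Next row=LF[14]=15
  step 10: row=15, L[15]='a', prepend. Next row=LF[15]=3
  step 11: row=3, L[3]='b', prepend. Next row=LF[3]=4
  step 12: row=4, L[4]='b', prepend. Next row=LF[4]=5
  step 13: row=5, L[5]='b', prepend. Next row=LF[5]=6
  step 14: row=6, L[6]='c', prepend. Next row=LF[6]=11
  step 15: row=11, L[11]='b', prepend. Next row=LF[11]=8
  step 16: row=8, L[8]='a', prepend. Next row=LF[8]=2
Reversed output: abcbbbacccccabc$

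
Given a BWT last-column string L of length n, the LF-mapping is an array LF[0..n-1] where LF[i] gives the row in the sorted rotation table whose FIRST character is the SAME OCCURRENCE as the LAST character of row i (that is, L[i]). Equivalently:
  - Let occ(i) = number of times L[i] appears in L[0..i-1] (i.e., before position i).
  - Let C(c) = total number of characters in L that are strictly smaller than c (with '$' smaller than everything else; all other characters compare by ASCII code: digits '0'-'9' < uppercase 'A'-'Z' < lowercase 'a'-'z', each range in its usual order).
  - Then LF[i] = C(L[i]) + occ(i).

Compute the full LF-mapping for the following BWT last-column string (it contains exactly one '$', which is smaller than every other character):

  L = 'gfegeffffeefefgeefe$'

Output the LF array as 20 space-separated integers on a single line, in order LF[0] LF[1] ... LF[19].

Char counts: '$':1, 'e':8, 'f':8, 'g':3
C (first-col start): C('$')=0, C('e')=1, C('f')=9, C('g')=17
L[0]='g': occ=0, LF[0]=C('g')+0=17+0=17
L[1]='f': occ=0, LF[1]=C('f')+0=9+0=9
L[2]='e': occ=0, LF[2]=C('e')+0=1+0=1
L[3]='g': occ=1, LF[3]=C('g')+1=17+1=18
L[4]='e': occ=1, LF[4]=C('e')+1=1+1=2
L[5]='f': occ=1, LF[5]=C('f')+1=9+1=10
L[6]='f': occ=2, LF[6]=C('f')+2=9+2=11
L[7]='f': occ=3, LF[7]=C('f')+3=9+3=12
L[8]='f': occ=4, LF[8]=C('f')+4=9+4=13
L[9]='e': occ=2, LF[9]=C('e')+2=1+2=3
L[10]='e': occ=3, LF[10]=C('e')+3=1+3=4
L[11]='f': occ=5, LF[11]=C('f')+5=9+5=14
L[12]='e': occ=4, LF[12]=C('e')+4=1+4=5
L[13]='f': occ=6, LF[13]=C('f')+6=9+6=15
L[14]='g': occ=2, LF[14]=C('g')+2=17+2=19
L[15]='e': occ=5, LF[15]=C('e')+5=1+5=6
L[16]='e': occ=6, LF[16]=C('e')+6=1+6=7
L[17]='f': occ=7, LF[17]=C('f')+7=9+7=16
L[18]='e': occ=7, LF[18]=C('e')+7=1+7=8
L[19]='$': occ=0, LF[19]=C('$')+0=0+0=0

Answer: 17 9 1 18 2 10 11 12 13 3 4 14 5 15 19 6 7 16 8 0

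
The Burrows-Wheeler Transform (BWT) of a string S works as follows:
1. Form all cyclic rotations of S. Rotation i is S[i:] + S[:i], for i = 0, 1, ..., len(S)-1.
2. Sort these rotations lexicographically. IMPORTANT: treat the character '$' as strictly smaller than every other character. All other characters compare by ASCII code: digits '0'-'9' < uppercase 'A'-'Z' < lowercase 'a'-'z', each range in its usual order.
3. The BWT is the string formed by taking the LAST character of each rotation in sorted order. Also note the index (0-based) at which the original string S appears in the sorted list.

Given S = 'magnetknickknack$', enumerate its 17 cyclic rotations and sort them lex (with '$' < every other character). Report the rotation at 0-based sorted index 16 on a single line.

Answer: tknickknack$magne

Derivation:
All 17 rotations (rotation i = S[i:]+S[:i]):
  rot[0] = magnetknickknack$
  rot[1] = agnetknickknack$m
  rot[2] = gnetknickknack$ma
  rot[3] = netknickknack$mag
  rot[4] = etknickknack$magn
  rot[5] = tknickknack$magne
  rot[6] = knickknack$magnet
  rot[7] = nickknack$magnetk
  rot[8] = ickknack$magnetkn
  rot[9] = ckknack$magnetkni
  rot[10] = kknack$magnetknic
  rot[11] = knack$magnetknick
  rot[12] = nack$magnetknickk
  rot[13] = ack$magnetknickkn
  rot[14] = ck$magnetknickkna
  rot[15] = k$magnetknickknac
  rot[16] = $magnetknickknack
Sorted (with $ < everything):
  sorted[0] = $magnetknickknack
  sorted[1] = ack$magnetknickkn
  sorted[2] = agnetknickknack$m
  sorted[3] = ck$magnetknickkna
  sorted[4] = ckknack$magnetkni
  sorted[5] = etknickknack$magn
  sorted[6] = gnetknickknack$ma
  sorted[7] = ickknack$magnetkn
  sorted[8] = k$magnetknickknac
  sorted[9] = kknack$magnetknic
  sorted[10] = knack$magnetknick
  sorted[11] = knickknack$magnet
  sorted[12] = magnetknickknack$
  sorted[13] = nack$magnetknickk
  sorted[14] = netknickknack$mag
  sorted[15] = nickknack$magnetk
  sorted[16] = tknickknack$magne
sorted[16] = tknickknack$magne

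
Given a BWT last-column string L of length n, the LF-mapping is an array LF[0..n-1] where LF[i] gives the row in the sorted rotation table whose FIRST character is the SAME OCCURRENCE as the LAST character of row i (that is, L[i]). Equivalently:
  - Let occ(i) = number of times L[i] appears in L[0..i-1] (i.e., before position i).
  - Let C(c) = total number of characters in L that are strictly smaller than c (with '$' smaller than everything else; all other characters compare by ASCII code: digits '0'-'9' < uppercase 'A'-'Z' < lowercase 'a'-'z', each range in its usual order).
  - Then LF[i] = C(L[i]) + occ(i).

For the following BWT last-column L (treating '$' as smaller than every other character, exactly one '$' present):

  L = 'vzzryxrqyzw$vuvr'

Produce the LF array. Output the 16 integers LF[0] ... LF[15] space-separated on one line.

Char counts: '$':1, 'q':1, 'r':3, 'u':1, 'v':3, 'w':1, 'x':1, 'y':2, 'z':3
C (first-col start): C('$')=0, C('q')=1, C('r')=2, C('u')=5, C('v')=6, C('w')=9, C('x')=10, C('y')=11, C('z')=13
L[0]='v': occ=0, LF[0]=C('v')+0=6+0=6
L[1]='z': occ=0, LF[1]=C('z')+0=13+0=13
L[2]='z': occ=1, LF[2]=C('z')+1=13+1=14
L[3]='r': occ=0, LF[3]=C('r')+0=2+0=2
L[4]='y': occ=0, LF[4]=C('y')+0=11+0=11
L[5]='x': occ=0, LF[5]=C('x')+0=10+0=10
L[6]='r': occ=1, LF[6]=C('r')+1=2+1=3
L[7]='q': occ=0, LF[7]=C('q')+0=1+0=1
L[8]='y': occ=1, LF[8]=C('y')+1=11+1=12
L[9]='z': occ=2, LF[9]=C('z')+2=13+2=15
L[10]='w': occ=0, LF[10]=C('w')+0=9+0=9
L[11]='$': occ=0, LF[11]=C('$')+0=0+0=0
L[12]='v': occ=1, LF[12]=C('v')+1=6+1=7
L[13]='u': occ=0, LF[13]=C('u')+0=5+0=5
L[14]='v': occ=2, LF[14]=C('v')+2=6+2=8
L[15]='r': occ=2, LF[15]=C('r')+2=2+2=4

Answer: 6 13 14 2 11 10 3 1 12 15 9 0 7 5 8 4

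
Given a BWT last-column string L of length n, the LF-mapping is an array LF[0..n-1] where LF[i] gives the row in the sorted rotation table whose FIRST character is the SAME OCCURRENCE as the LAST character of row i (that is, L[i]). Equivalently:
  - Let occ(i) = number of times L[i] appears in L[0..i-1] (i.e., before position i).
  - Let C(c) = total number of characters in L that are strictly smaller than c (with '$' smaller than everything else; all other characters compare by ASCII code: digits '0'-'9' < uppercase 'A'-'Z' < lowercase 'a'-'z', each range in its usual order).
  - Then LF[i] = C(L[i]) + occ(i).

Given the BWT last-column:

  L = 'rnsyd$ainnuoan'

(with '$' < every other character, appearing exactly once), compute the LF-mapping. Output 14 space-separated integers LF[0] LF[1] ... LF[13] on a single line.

Char counts: '$':1, 'a':2, 'd':1, 'i':1, 'n':4, 'o':1, 'r':1, 's':1, 'u':1, 'y':1
C (first-col start): C('$')=0, C('a')=1, C('d')=3, C('i')=4, C('n')=5, C('o')=9, C('r')=10, C('s')=11, C('u')=12, C('y')=13
L[0]='r': occ=0, LF[0]=C('r')+0=10+0=10
L[1]='n': occ=0, LF[1]=C('n')+0=5+0=5
L[2]='s': occ=0, LF[2]=C('s')+0=11+0=11
L[3]='y': occ=0, LF[3]=C('y')+0=13+0=13
L[4]='d': occ=0, LF[4]=C('d')+0=3+0=3
L[5]='$': occ=0, LF[5]=C('$')+0=0+0=0
L[6]='a': occ=0, LF[6]=C('a')+0=1+0=1
L[7]='i': occ=0, LF[7]=C('i')+0=4+0=4
L[8]='n': occ=1, LF[8]=C('n')+1=5+1=6
L[9]='n': occ=2, LF[9]=C('n')+2=5+2=7
L[10]='u': occ=0, LF[10]=C('u')+0=12+0=12
L[11]='o': occ=0, LF[11]=C('o')+0=9+0=9
L[12]='a': occ=1, LF[12]=C('a')+1=1+1=2
L[13]='n': occ=3, LF[13]=C('n')+3=5+3=8

Answer: 10 5 11 13 3 0 1 4 6 7 12 9 2 8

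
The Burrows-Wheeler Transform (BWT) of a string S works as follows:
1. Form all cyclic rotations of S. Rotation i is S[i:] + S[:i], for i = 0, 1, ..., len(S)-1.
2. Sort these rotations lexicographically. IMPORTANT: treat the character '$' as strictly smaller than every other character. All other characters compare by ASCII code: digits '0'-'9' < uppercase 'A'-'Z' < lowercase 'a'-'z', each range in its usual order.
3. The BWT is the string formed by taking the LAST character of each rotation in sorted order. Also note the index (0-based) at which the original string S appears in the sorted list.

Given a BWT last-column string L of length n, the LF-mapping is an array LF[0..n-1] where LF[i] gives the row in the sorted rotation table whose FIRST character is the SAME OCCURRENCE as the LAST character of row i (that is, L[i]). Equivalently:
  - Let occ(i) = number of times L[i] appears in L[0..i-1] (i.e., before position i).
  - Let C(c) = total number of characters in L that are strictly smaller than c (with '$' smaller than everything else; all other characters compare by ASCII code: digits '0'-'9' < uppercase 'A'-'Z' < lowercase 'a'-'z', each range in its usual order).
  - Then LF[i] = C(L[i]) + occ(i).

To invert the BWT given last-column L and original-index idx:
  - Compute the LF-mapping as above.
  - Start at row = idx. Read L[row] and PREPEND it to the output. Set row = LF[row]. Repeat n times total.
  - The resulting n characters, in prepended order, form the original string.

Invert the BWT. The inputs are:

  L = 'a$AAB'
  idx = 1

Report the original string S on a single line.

LF mapping: 4 0 1 2 3
Walk LF starting at row 1, prepending L[row]:
  step 1: row=1, L[1]='$', prepend. Next row=LF[1]=0
  step 2: row=0, L[0]='a', prepend. Next row=LF[0]=4
  step 3: row=4, L[4]='B', prepend. Next row=LF[4]=3
  step 4: row=3, L[3]='A', prepend. Next row=LF[3]=2
  step 5: row=2, L[2]='A', prepend. Next row=LF[2]=1
Reversed output: AABa$

Answer: AABa$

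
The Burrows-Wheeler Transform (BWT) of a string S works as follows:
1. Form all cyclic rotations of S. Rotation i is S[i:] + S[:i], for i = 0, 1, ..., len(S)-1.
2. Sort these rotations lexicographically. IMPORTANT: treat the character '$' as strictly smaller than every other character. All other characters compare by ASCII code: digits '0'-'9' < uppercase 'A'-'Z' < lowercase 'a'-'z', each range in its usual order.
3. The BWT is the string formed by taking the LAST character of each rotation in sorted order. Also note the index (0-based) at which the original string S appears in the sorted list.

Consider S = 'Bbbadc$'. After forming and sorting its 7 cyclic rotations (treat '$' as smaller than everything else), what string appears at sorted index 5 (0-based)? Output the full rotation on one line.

Answer: c$Bbbad

Derivation:
All 7 rotations (rotation i = S[i:]+S[:i]):
  rot[0] = Bbbadc$
  rot[1] = bbadc$B
  rot[2] = badc$Bb
  rot[3] = adc$Bbb
  rot[4] = dc$Bbba
  rot[5] = c$Bbbad
  rot[6] = $Bbbadc
Sorted (with $ < everything):
  sorted[0] = $Bbbadc
  sorted[1] = Bbbadc$
  sorted[2] = adc$Bbb
  sorted[3] = badc$Bb
  sorted[4] = bbadc$B
  sorted[5] = c$Bbbad
  sorted[6] = dc$Bbba
sorted[5] = c$Bbbad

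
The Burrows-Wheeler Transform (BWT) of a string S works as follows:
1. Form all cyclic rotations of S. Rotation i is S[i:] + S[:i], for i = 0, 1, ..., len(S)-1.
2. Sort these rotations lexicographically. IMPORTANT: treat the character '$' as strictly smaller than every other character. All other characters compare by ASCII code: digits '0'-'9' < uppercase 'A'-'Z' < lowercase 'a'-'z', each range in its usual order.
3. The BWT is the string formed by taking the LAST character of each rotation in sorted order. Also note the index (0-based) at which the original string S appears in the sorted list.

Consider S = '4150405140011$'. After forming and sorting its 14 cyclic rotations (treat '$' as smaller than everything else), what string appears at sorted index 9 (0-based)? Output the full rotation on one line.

All 14 rotations (rotation i = S[i:]+S[:i]):
  rot[0] = 4150405140011$
  rot[1] = 150405140011$4
  rot[2] = 50405140011$41
  rot[3] = 0405140011$415
  rot[4] = 405140011$4150
  rot[5] = 05140011$41504
  rot[6] = 5140011$415040
  rot[7] = 140011$4150405
  rot[8] = 40011$41504051
  rot[9] = 0011$415040514
  rot[10] = 011$4150405140
  rot[11] = 11$41504051400
  rot[12] = 1$415040514001
  rot[13] = $4150405140011
Sorted (with $ < everything):
  sorted[0] = $4150405140011
  sorted[1] = 0011$415040514
  sorted[2] = 011$4150405140
  sorted[3] = 0405140011$415
  sorted[4] = 05140011$41504
  sorted[5] = 1$415040514001
  sorted[6] = 11$41504051400
  sorted[7] = 140011$4150405
  sorted[8] = 150405140011$4
  sorted[9] = 40011$41504051
  sorted[10] = 405140011$4150
  sorted[11] = 4150405140011$
  sorted[12] = 50405140011$41
  sorted[13] = 5140011$415040
sorted[9] = 40011$41504051

Answer: 40011$41504051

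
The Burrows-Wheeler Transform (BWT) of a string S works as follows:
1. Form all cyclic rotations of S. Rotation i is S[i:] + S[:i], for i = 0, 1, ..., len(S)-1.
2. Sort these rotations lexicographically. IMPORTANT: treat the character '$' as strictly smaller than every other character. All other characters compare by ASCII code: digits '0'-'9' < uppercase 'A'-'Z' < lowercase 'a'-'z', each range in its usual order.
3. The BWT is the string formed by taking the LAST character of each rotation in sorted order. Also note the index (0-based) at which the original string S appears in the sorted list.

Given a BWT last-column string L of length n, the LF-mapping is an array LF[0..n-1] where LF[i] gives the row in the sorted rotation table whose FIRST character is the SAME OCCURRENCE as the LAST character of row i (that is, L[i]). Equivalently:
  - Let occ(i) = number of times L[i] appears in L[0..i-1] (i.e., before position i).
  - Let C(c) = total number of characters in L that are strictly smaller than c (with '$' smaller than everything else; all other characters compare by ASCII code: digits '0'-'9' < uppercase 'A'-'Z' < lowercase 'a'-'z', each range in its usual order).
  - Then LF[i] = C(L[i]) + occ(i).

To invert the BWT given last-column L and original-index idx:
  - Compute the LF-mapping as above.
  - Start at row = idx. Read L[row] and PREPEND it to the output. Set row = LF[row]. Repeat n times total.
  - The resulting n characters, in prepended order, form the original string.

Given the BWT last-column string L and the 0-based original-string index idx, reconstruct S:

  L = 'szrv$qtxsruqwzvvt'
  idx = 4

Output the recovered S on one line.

LF mapping: 5 15 3 10 0 1 7 14 6 4 9 2 13 16 11 12 8
Walk LF starting at row 4, prepending L[row]:
  step 1: row=4, L[4]='$', prepend. Next row=LF[4]=0
  step 2: row=0, L[0]='s', prepend. Next row=LF[0]=5
  step 3: row=5, L[5]='q', prepend. Next row=LF[5]=1
  step 4: row=1, L[1]='z', prepend. Next row=LF[1]=15
  step 5: row=15, L[15]='v', prepend. Next row=LF[15]=12
  step 6: row=12, L[12]='w', prepend. Next row=LF[12]=13
  step 7: row=13, L[13]='z', prepend. Next row=LF[13]=16
  step 8: row=16, L[16]='t', prepend. Next row=LF[16]=8
  step 9: row=8, L[8]='s', prepend. Next row=LF[8]=6
  step 10: row=6, L[6]='t', prepend. Next row=LF[6]=7
  step 11: row=7, L[7]='x', prepend. Next row=LF[7]=14
  step 12: row=14, L[14]='v', prepend. Next row=LF[14]=11
  step 13: row=11, L[11]='q', prepend. Next row=LF[11]=2
  step 14: row=2, L[2]='r', prepend. Next row=LF[2]=3
  step 15: row=3, L[3]='v', prepend. Next row=LF[3]=10
  step 16: row=10, L[10]='u', prepend. Next row=LF[10]=9
  step 17: row=9, L[9]='r', prepend. Next row=LF[9]=4
Reversed output: ruvrqvxtstzwvzqs$

Answer: ruvrqvxtstzwvzqs$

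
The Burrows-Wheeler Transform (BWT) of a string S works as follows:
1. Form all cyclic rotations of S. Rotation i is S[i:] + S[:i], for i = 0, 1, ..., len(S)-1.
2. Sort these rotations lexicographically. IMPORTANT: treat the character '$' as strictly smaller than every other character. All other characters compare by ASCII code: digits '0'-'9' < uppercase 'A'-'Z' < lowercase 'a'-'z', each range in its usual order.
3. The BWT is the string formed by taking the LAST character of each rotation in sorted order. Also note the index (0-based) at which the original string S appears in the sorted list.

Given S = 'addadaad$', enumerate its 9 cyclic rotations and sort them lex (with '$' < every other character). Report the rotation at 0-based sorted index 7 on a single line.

All 9 rotations (rotation i = S[i:]+S[:i]):
  rot[0] = addadaad$
  rot[1] = ddadaad$a
  rot[2] = dadaad$ad
  rot[3] = adaad$add
  rot[4] = daad$adda
  rot[5] = aad$addad
  rot[6] = ad$addada
  rot[7] = d$addadaa
  rot[8] = $addadaad
Sorted (with $ < everything):
  sorted[0] = $addadaad
  sorted[1] = aad$addad
  sorted[2] = ad$addada
  sorted[3] = adaad$add
  sorted[4] = addadaad$
  sorted[5] = d$addadaa
  sorted[6] = daad$adda
  sorted[7] = dadaad$ad
  sorted[8] = ddadaad$a
sorted[7] = dadaad$ad

Answer: dadaad$ad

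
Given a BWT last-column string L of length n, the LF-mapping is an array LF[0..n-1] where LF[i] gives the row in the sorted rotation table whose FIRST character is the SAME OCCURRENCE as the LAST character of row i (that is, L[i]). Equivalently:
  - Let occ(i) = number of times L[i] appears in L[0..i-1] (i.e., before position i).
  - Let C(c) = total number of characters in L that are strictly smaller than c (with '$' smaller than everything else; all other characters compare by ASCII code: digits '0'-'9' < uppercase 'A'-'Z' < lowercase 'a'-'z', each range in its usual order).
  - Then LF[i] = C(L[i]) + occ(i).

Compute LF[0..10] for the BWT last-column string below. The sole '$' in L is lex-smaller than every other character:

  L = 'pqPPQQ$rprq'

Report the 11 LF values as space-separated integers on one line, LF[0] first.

Answer: 5 7 1 2 3 4 0 9 6 10 8

Derivation:
Char counts: '$':1, 'P':2, 'Q':2, 'p':2, 'q':2, 'r':2
C (first-col start): C('$')=0, C('P')=1, C('Q')=3, C('p')=5, C('q')=7, C('r')=9
L[0]='p': occ=0, LF[0]=C('p')+0=5+0=5
L[1]='q': occ=0, LF[1]=C('q')+0=7+0=7
L[2]='P': occ=0, LF[2]=C('P')+0=1+0=1
L[3]='P': occ=1, LF[3]=C('P')+1=1+1=2
L[4]='Q': occ=0, LF[4]=C('Q')+0=3+0=3
L[5]='Q': occ=1, LF[5]=C('Q')+1=3+1=4
L[6]='$': occ=0, LF[6]=C('$')+0=0+0=0
L[7]='r': occ=0, LF[7]=C('r')+0=9+0=9
L[8]='p': occ=1, LF[8]=C('p')+1=5+1=6
L[9]='r': occ=1, LF[9]=C('r')+1=9+1=10
L[10]='q': occ=1, LF[10]=C('q')+1=7+1=8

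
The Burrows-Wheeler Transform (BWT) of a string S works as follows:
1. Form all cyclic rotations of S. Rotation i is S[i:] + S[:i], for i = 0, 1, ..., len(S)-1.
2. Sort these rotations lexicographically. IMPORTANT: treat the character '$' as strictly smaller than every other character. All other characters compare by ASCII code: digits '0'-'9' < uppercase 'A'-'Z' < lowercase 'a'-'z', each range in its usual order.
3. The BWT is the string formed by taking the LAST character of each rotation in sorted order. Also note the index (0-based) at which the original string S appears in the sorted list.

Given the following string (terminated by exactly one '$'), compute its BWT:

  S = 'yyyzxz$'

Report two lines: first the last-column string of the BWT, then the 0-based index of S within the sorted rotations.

All 7 rotations (rotation i = S[i:]+S[:i]):
  rot[0] = yyyzxz$
  rot[1] = yyzxz$y
  rot[2] = yzxz$yy
  rot[3] = zxz$yyy
  rot[4] = xz$yyyz
  rot[5] = z$yyyzx
  rot[6] = $yyyzxz
Sorted (with $ < everything):
  sorted[0] = $yyyzxz  (last char: 'z')
  sorted[1] = xz$yyyz  (last char: 'z')
  sorted[2] = yyyzxz$  (last char: '$')
  sorted[3] = yyzxz$y  (last char: 'y')
  sorted[4] = yzxz$yy  (last char: 'y')
  sorted[5] = z$yyyzx  (last char: 'x')
  sorted[6] = zxz$yyy  (last char: 'y')
Last column: zz$yyxy
Original string S is at sorted index 2

Answer: zz$yyxy
2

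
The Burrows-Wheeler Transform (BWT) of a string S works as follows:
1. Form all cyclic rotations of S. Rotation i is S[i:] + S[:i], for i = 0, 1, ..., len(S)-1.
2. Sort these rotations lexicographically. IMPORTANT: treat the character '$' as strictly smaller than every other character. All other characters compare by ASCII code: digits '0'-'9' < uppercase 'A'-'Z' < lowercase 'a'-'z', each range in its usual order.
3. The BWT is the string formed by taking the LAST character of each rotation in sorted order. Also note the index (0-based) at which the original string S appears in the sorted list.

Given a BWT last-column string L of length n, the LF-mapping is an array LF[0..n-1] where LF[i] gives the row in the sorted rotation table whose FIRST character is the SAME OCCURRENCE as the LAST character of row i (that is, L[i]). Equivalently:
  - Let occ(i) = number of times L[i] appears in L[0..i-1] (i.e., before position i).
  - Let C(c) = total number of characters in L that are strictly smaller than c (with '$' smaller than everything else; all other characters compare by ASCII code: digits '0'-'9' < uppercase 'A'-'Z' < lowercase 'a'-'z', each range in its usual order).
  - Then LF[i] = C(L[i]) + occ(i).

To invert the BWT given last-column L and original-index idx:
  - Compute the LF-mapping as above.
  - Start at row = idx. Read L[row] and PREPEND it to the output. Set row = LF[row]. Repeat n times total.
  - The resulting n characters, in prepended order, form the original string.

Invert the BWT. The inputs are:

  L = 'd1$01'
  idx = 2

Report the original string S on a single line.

Answer: 101d$

Derivation:
LF mapping: 4 2 0 1 3
Walk LF starting at row 2, prepending L[row]:
  step 1: row=2, L[2]='$', prepend. Next row=LF[2]=0
  step 2: row=0, L[0]='d', prepend. Next row=LF[0]=4
  step 3: row=4, L[4]='1', prepend. Next row=LF[4]=3
  step 4: row=3, L[3]='0', prepend. Next row=LF[3]=1
  step 5: row=1, L[1]='1', prepend. Next row=LF[1]=2
Reversed output: 101d$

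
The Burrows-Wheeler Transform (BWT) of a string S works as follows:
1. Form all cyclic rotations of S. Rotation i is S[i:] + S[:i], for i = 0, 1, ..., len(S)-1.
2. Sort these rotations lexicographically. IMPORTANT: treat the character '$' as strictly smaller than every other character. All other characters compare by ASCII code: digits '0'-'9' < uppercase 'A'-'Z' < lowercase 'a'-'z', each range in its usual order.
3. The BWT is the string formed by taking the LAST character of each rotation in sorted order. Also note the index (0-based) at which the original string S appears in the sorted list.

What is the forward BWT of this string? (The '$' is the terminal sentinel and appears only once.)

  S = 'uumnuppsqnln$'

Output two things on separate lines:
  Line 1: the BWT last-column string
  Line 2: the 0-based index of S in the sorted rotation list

Answer: nnulqmupspun$
12

Derivation:
All 13 rotations (rotation i = S[i:]+S[:i]):
  rot[0] = uumnuppsqnln$
  rot[1] = umnuppsqnln$u
  rot[2] = mnuppsqnln$uu
  rot[3] = nuppsqnln$uum
  rot[4] = uppsqnln$uumn
  rot[5] = ppsqnln$uumnu
  rot[6] = psqnln$uumnup
  rot[7] = sqnln$uumnupp
  rot[8] = qnln$uumnupps
  rot[9] = nln$uumnuppsq
  rot[10] = ln$uumnuppsqn
  rot[11] = n$uumnuppsqnl
  rot[12] = $uumnuppsqnln
Sorted (with $ < everything):
  sorted[0] = $uumnuppsqnln  (last char: 'n')
  sorted[1] = ln$uumnuppsqn  (last char: 'n')
  sorted[2] = mnuppsqnln$uu  (last char: 'u')
  sorted[3] = n$uumnuppsqnl  (last char: 'l')
  sorted[4] = nln$uumnuppsq  (last char: 'q')
  sorted[5] = nuppsqnln$uum  (last char: 'm')
  sorted[6] = ppsqnln$uumnu  (last char: 'u')
  sorted[7] = psqnln$uumnup  (last char: 'p')
  sorted[8] = qnln$uumnupps  (last char: 's')
  sorted[9] = sqnln$uumnupp  (last char: 'p')
  sorted[10] = umnuppsqnln$u  (last char: 'u')
  sorted[11] = uppsqnln$uumn  (last char: 'n')
  sorted[12] = uumnuppsqnln$  (last char: '$')
Last column: nnulqmupspun$
Original string S is at sorted index 12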